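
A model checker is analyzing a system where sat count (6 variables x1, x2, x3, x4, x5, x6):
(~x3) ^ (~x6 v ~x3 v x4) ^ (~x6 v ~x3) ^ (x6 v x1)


CNF with 4 clauses over 6 vars (64 assignments).
An assignment satisfies CNF iff every clause has >=1 true literal.
Check each row (bits = x1,x2,x3,x4,x5,x6; clause T/F shown):
  row 0 [000000]: clauses=TTTF -> 0
  row 1 [000001]: clauses=TTTT -> 1
  row 2 [000010]: clauses=TTTF -> 0
  row 3 [000011]: clauses=TTTT -> 1
  row 4 [000100]: clauses=TTTF -> 0
  (every remaining row is evaluated the same way; all 64 results are listed next)
Full result column, 8 rows per line (x1,x2,x3 fixed per line; x4,x5,x6 runs 000..111 left to right):
  rows 0-7 [x1,x2,x3=000]: 01010101  (ones: 4)
  rows 8-15 [x1,x2,x3=001]: 00000000  (ones: 0)
  rows 16-23 [x1,x2,x3=010]: 01010101  (ones: 4)
  rows 24-31 [x1,x2,x3=011]: 00000000  (ones: 0)
  rows 32-39 [x1,x2,x3=100]: 11111111  (ones: 8)
  rows 40-47 [x1,x2,x3=101]: 00000000  (ones: 0)
  rows 48-55 [x1,x2,x3=110]: 11111111  (ones: 8)
  rows 56-63 [x1,x2,x3=111]: 00000000  (ones: 0)
Satisfying assignments = 4+0+4+0+8+0+8+0 = 24

24


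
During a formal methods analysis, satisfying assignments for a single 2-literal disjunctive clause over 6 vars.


Step 1: Total=2^6=64
Step 2: Unsat when all 2 false: 2^4=16
Step 3: Sat=64-16=48

48


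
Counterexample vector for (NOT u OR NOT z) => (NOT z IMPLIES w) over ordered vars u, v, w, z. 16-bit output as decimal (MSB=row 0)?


F1 = (NOT u OR NOT z)
F2 = (NOT z IMPLIES w)
Counterexample to F1=>F2 is where F1=1 and F2=0.
Evaluate each row (bits = u,v,w,z, MSB first):
  row 0 [0000]: F1=1 F2=0 -> F1&~F2 -> 1
  row 1 [0001]: F1=1 F2=1 -> F1&~F2 -> 0
  row 2 [0010]: F1=1 F2=1 -> F1&~F2 -> 0
  row 3 [0011]: F1=1 F2=1 -> F1&~F2 -> 0
  row 4 [0100]: F1=1 F2=0 -> F1&~F2 -> 1
  row 5 [0101]: F1=1 F2=1 -> F1&~F2 -> 0
  row 6 [0110]: F1=1 F2=1 -> F1&~F2 -> 0
  row 7 [0111]: F1=1 F2=1 -> F1&~F2 -> 0
  row 8 [1000]: F1=1 F2=0 -> F1&~F2 -> 1
  row 9 [1001]: F1=0 F2=1 -> F1&~F2 -> 0
  row 10 [1010]: F1=1 F2=1 -> F1&~F2 -> 0
  row 11 [1011]: F1=0 F2=1 -> F1&~F2 -> 0
  row 12 [1100]: F1=1 F2=0 -> F1&~F2 -> 1
  row 13 [1101]: F1=0 F2=1 -> F1&~F2 -> 0
  row 14 [1110]: F1=1 F2=1 -> F1&~F2 -> 0
  row 15 [1111]: F1=0 F2=1 -> F1&~F2 -> 0
Full result column, 4 rows per line (u,v fixed per line; w,z runs 00..11 left to right):
  rows 0-3 [u,v=00]: 1000  = hex 8
  rows 4-7 [u,v=01]: 1000  = hex 8
  rows 8-11 [u,v=10]: 1000  = hex 8
  rows 12-15 [u,v=11]: 1000  = hex 8
Counterexample vector (row 0 .. row 15) = 1000100010001000
Output column grouped in 4s = 1000 1000 1000 1000 = 0x8888
Convert to decimal digit by digit (value = value*16 + digit):
  8 -> 8
  8*16 + 8 = 136
  136*16 + 8 = 2184
  2184*16 + 8 = 34952
Decimal = 34952

34952


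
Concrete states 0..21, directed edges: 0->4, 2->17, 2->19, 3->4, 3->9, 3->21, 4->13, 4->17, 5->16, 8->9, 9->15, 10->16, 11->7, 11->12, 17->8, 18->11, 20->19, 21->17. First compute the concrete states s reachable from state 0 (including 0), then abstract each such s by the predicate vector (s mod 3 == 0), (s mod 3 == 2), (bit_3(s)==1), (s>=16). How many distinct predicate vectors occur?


BFS from 0:
Concrete reachable: {0, 4, 8, 9, 13, 15, 17}
Abstract via predicates (s mod 3 == 0), (s mod 3 == 2), (bit_3(s)==1), (s>=16):
  (0,0,0,0) <- {4}
  (0,0,1,0) <- {13}
  (0,1,0,1) <- {17}
  (0,1,1,0) <- {8}
  (1,0,0,0) <- {0}
  (1,0,1,0) <- {9, 15}
Distinct abstract states = 6

6


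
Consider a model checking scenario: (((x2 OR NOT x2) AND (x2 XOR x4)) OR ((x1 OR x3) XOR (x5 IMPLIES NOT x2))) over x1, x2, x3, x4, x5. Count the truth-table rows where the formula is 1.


Formula: (((x2 OR NOT x2) AND (x2 XOR x4)) OR ((x1 OR x3) XOR (x5 IMPLIES NOT x2))) over 5 vars (32 rows)
Evaluate each row (x1, x2, x3, x4, x5 as bits, MSB first):
  row 0 [00000]: (((0 OR NOT 0) AND (0 XOR 0)) OR ((0 OR 0) XOR (0 IMPLIES NOT 0))) -> 1
  row 1 [00001]: (((0 OR NOT 0) AND (0 XOR 0)) OR ((0 OR 0) XOR (1 IMPLIES NOT 0))) -> 1
  row 2 [00010]: (((0 OR NOT 0) AND (0 XOR 1)) OR ((0 OR 0) XOR (0 IMPLIES NOT 0))) -> 1
  row 3 [00011]: (((0 OR NOT 0) AND (0 XOR 1)) OR ((0 OR 0) XOR (1 IMPLIES NOT 0))) -> 1
  row 4 [00100]: (((0 OR NOT 0) AND (0 XOR 0)) OR ((0 OR 1) XOR (0 IMPLIES NOT 0))) -> 0
  row 5 [00101]: (((0 OR NOT 0) AND (0 XOR 0)) OR ((0 OR 1) XOR (1 IMPLIES NOT 0))) -> 0
  row 6 [00110]: (((0 OR NOT 0) AND (0 XOR 1)) OR ((0 OR 1) XOR (0 IMPLIES NOT 0))) -> 1
  row 7 [00111]: (((0 OR NOT 0) AND (0 XOR 1)) OR ((0 OR 1) XOR (1 IMPLIES NOT 0))) -> 1
  row 8 [01000]: (((1 OR NOT 1) AND (1 XOR 0)) OR ((0 OR 0) XOR (0 IMPLIES NOT 1))) -> 1
  row 9 [01001]: (((1 OR NOT 1) AND (1 XOR 0)) OR ((0 OR 0) XOR (1 IMPLIES NOT 1))) -> 1
  row 10 [01010]: (((1 OR NOT 1) AND (1 XOR 1)) OR ((0 OR 0) XOR (0 IMPLIES NOT 1))) -> 1
  row 11 [01011]: (((1 OR NOT 1) AND (1 XOR 1)) OR ((0 OR 0) XOR (1 IMPLIES NOT 1))) -> 0
  row 12 [01100]: (((1 OR NOT 1) AND (1 XOR 0)) OR ((0 OR 1) XOR (0 IMPLIES NOT 1))) -> 1
  row 13 [01101]: (((1 OR NOT 1) AND (1 XOR 0)) OR ((0 OR 1) XOR (1 IMPLIES NOT 1))) -> 1
  row 14 [01110]: (((1 OR NOT 1) AND (1 XOR 1)) OR ((0 OR 1) XOR (0 IMPLIES NOT 1))) -> 0
  row 15 [01111]: (((1 OR NOT 1) AND (1 XOR 1)) OR ((0 OR 1) XOR (1 IMPLIES NOT 1))) -> 1
  row 16 [10000]: (((0 OR NOT 0) AND (0 XOR 0)) OR ((1 OR 0) XOR (0 IMPLIES NOT 0))) -> 0
  row 17 [10001]: (((0 OR NOT 0) AND (0 XOR 0)) OR ((1 OR 0) XOR (1 IMPLIES NOT 0))) -> 0
  row 18 [10010]: (((0 OR NOT 0) AND (0 XOR 1)) OR ((1 OR 0) XOR (0 IMPLIES NOT 0))) -> 1
  row 19 [10011]: (((0 OR NOT 0) AND (0 XOR 1)) OR ((1 OR 0) XOR (1 IMPLIES NOT 0))) -> 1
  row 20 [10100]: (((0 OR NOT 0) AND (0 XOR 0)) OR ((1 OR 1) XOR (0 IMPLIES NOT 0))) -> 0
  row 21 [10101]: (((0 OR NOT 0) AND (0 XOR 0)) OR ((1 OR 1) XOR (1 IMPLIES NOT 0))) -> 0
  row 22 [10110]: (((0 OR NOT 0) AND (0 XOR 1)) OR ((1 OR 1) XOR (0 IMPLIES NOT 0))) -> 1
  row 23 [10111]: (((0 OR NOT 0) AND (0 XOR 1)) OR ((1 OR 1) XOR (1 IMPLIES NOT 0))) -> 1
  row 24 [11000]: (((1 OR NOT 1) AND (1 XOR 0)) OR ((1 OR 0) XOR (0 IMPLIES NOT 1))) -> 1
  row 25 [11001]: (((1 OR NOT 1) AND (1 XOR 0)) OR ((1 OR 0) XOR (1 IMPLIES NOT 1))) -> 1
  row 26 [11010]: (((1 OR NOT 1) AND (1 XOR 1)) OR ((1 OR 0) XOR (0 IMPLIES NOT 1))) -> 0
  row 27 [11011]: (((1 OR NOT 1) AND (1 XOR 1)) OR ((1 OR 0) XOR (1 IMPLIES NOT 1))) -> 1
  row 28 [11100]: (((1 OR NOT 1) AND (1 XOR 0)) OR ((1 OR 1) XOR (0 IMPLIES NOT 1))) -> 1
  row 29 [11101]: (((1 OR NOT 1) AND (1 XOR 0)) OR ((1 OR 1) XOR (1 IMPLIES NOT 1))) -> 1
  row 30 [11110]: (((1 OR NOT 1) AND (1 XOR 1)) OR ((1 OR 1) XOR (0 IMPLIES NOT 1))) -> 0
  row 31 [11111]: (((1 OR NOT 1) AND (1 XOR 1)) OR ((1 OR 1) XOR (1 IMPLIES NOT 1))) -> 1
Full result column, 8 rows per line (x1,x2 fixed per line; x3,x4,x5 runs 000..111 left to right):
  rows 0-7 [x1,x2=00]: 11110011  (ones: 6)
  rows 8-15 [x1,x2=01]: 11101101  (ones: 6)
  rows 16-23 [x1,x2=10]: 00110011  (ones: 4)
  rows 24-31 [x1,x2=11]: 11011101  (ones: 6)
Count of 1-rows = 6+6+4+6 = 22

22


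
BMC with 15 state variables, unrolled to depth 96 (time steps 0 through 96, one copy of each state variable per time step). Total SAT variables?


BMC unrolls to depth k, creating one copy of each state var for steps 0..k.
Step count = 96 + 1 = 97 (steps 0 through 96)
Vars per step = 15
Total = 15 * 97 = 1455

1455


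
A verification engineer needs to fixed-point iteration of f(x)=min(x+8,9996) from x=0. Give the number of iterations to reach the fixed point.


Step 1: x=0, cap=9996, increment=8
Step 2: x grows by 8 each step until capped at 9996; fixed point is x=9996
Step 3: iterations = ceil(9996/8) = 1250

1250


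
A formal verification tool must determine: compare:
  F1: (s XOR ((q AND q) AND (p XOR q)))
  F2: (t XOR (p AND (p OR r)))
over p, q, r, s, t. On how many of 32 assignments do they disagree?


F1 = (s XOR ((q AND q) AND (p XOR q)))
F2 = (t XOR (p AND (p OR r)))
Evaluate both on each of 32 rows (bits = p,q,r,s,t):
  row 0 [00000]: F1=0 F2=0 -> 0
  row 1 [00001]: F1=0 F2=1 (differ) -> 1
  row 2 [00010]: F1=1 F2=0 (differ) -> 1
  row 3 [00011]: F1=1 F2=1 -> 0
  row 4 [00100]: F1=0 F2=0 -> 0
  row 5 [00101]: F1=0 F2=1 (differ) -> 1
  row 6 [00110]: F1=1 F2=0 (differ) -> 1
  row 7 [00111]: F1=1 F2=1 -> 0
  row 8 [01000]: F1=1 F2=0 (differ) -> 1
  row 9 [01001]: F1=1 F2=1 -> 0
  row 10 [01010]: F1=0 F2=0 -> 0
  row 11 [01011]: F1=0 F2=1 (differ) -> 1
  row 12 [01100]: F1=1 F2=0 (differ) -> 1
  row 13 [01101]: F1=1 F2=1 -> 0
  row 14 [01110]: F1=0 F2=0 -> 0
  row 15 [01111]: F1=0 F2=1 (differ) -> 1
  row 16 [10000]: F1=0 F2=1 (differ) -> 1
  row 17 [10001]: F1=0 F2=0 -> 0
  row 18 [10010]: F1=1 F2=1 -> 0
  row 19 [10011]: F1=1 F2=0 (differ) -> 1
  row 20 [10100]: F1=0 F2=1 (differ) -> 1
  row 21 [10101]: F1=0 F2=0 -> 0
  row 22 [10110]: F1=1 F2=1 -> 0
  row 23 [10111]: F1=1 F2=0 (differ) -> 1
  row 24 [11000]: F1=0 F2=1 (differ) -> 1
  row 25 [11001]: F1=0 F2=0 -> 0
  row 26 [11010]: F1=1 F2=1 -> 0
  row 27 [11011]: F1=1 F2=0 (differ) -> 1
  row 28 [11100]: F1=0 F2=1 (differ) -> 1
  row 29 [11101]: F1=0 F2=0 -> 0
  row 30 [11110]: F1=1 F2=1 -> 0
  row 31 [11111]: F1=1 F2=0 (differ) -> 1
Full result column, 8 rows per line (p,q fixed per line; r,s,t runs 000..111 left to right):
  rows 0-7 [p,q=00]: 01100110  (ones: 4)
  rows 8-15 [p,q=01]: 10011001  (ones: 4)
  rows 16-23 [p,q=10]: 10011001  (ones: 4)
  rows 24-31 [p,q=11]: 10011001  (ones: 4)
Disagreements = 4+4+4+4 = 16

16


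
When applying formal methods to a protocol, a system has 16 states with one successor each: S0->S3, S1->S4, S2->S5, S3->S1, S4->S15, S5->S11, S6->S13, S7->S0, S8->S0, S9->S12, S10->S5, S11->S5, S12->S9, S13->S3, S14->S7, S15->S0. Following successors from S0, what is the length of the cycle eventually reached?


Trace from S0 until a state repeats:
  S0 -> S3 -> S1 -> S4 -> S15 -> S0
S0 first seen at step 0, revisited at step 5.
Cycle length = 5 - 0 = 5

5


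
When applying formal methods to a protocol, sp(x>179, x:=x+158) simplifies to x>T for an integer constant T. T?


Formula: sp(P, x:=E) = exists old_x. (x = E[old_x/x]) AND P[old_x/x] (old_x is the value of x before the assignment; eliminate old_x by solving x = E[old_x/x] for old_x)
Step 1: Precondition P: x>179, i.e. old_x > 179
Step 2: Assignment gives x = old_x + 158, so old_x = x - 158
Step 3: Substitute into P: x - 158 > 179
Step 4: Simplify: x > 179+158 = 337

337


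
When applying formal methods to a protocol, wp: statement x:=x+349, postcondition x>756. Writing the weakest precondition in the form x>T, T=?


Formula: wp(x:=E, P) = P[E/x] (substitute E for x in postcondition)
Step 1: Postcondition: x>756
Step 2: Substitute x+349 for x: x+349>756
Step 3: Solve for x: x > 756-349 = 407

407


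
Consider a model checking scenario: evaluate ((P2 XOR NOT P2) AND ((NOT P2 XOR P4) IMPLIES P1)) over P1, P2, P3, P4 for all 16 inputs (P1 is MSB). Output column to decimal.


Formula: ((P2 XOR NOT P2) AND ((NOT P2 XOR P4) IMPLIES P1)) over P1, P2, P3, P4 (16 rows)
Evaluate each row (bits = P1,P2,P3,P4, MSB first):
  row 0 [0000]: ((0 XOR NOT 0) AND ((NOT 0 XOR 0) IMPLIES 0)) -> 0
  row 1 [0001]: ((0 XOR NOT 0) AND ((NOT 0 XOR 1) IMPLIES 0)) -> 1
  row 2 [0010]: ((0 XOR NOT 0) AND ((NOT 0 XOR 0) IMPLIES 0)) -> 0
  row 3 [0011]: ((0 XOR NOT 0) AND ((NOT 0 XOR 1) IMPLIES 0)) -> 1
  row 4 [0100]: ((1 XOR NOT 1) AND ((NOT 1 XOR 0) IMPLIES 0)) -> 1
  row 5 [0101]: ((1 XOR NOT 1) AND ((NOT 1 XOR 1) IMPLIES 0)) -> 0
  row 6 [0110]: ((1 XOR NOT 1) AND ((NOT 1 XOR 0) IMPLIES 0)) -> 1
  row 7 [0111]: ((1 XOR NOT 1) AND ((NOT 1 XOR 1) IMPLIES 0)) -> 0
  row 8 [1000]: ((0 XOR NOT 0) AND ((NOT 0 XOR 0) IMPLIES 1)) -> 1
  row 9 [1001]: ((0 XOR NOT 0) AND ((NOT 0 XOR 1) IMPLIES 1)) -> 1
  row 10 [1010]: ((0 XOR NOT 0) AND ((NOT 0 XOR 0) IMPLIES 1)) -> 1
  row 11 [1011]: ((0 XOR NOT 0) AND ((NOT 0 XOR 1) IMPLIES 1)) -> 1
  row 12 [1100]: ((1 XOR NOT 1) AND ((NOT 1 XOR 0) IMPLIES 1)) -> 1
  row 13 [1101]: ((1 XOR NOT 1) AND ((NOT 1 XOR 1) IMPLIES 1)) -> 1
  row 14 [1110]: ((1 XOR NOT 1) AND ((NOT 1 XOR 0) IMPLIES 1)) -> 1
  row 15 [1111]: ((1 XOR NOT 1) AND ((NOT 1 XOR 1) IMPLIES 1)) -> 1
Full result column, 4 rows per line (P1,P2 fixed per line; P3,P4 runs 00..11 left to right):
  rows 0-3 [P1,P2=00]: 0101  = hex 5
  rows 4-7 [P1,P2=01]: 1010  = hex A
  rows 8-11 [P1,P2=10]: 1111  = hex F
  rows 12-15 [P1,P2=11]: 1111  = hex F
Output column (row 0 .. row 15) = 0101101011111111
Output column grouped in 4s = 0101 1010 1111 1111 = 0x5AFF
Convert to decimal digit by digit (value = value*16 + digit):
  5 -> 5
  5*16 + 10 (A) = 90
  90*16 + 15 (F) = 1455
  1455*16 + 15 (F) = 23295
Decimal = 23295

23295


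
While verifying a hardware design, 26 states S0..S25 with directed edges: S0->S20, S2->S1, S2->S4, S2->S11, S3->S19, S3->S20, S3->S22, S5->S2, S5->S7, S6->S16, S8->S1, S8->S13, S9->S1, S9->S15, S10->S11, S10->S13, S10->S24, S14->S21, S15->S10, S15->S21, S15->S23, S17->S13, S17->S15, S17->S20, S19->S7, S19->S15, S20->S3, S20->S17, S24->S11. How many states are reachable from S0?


BFS from S0:
  layer 0: {S0}
  layer 1: {S20}
  layer 2: {S3, S17}
  layer 3: {S13, S15, S19, S22}
  layer 4: {S7, S10, S21, S23}
  layer 5: {S11, S24}
Reachable set: {S0, S3, S7, S10, S11, S13, S15, S17, S19, S20, S21, S22, S23, S24}
Count = 14

14


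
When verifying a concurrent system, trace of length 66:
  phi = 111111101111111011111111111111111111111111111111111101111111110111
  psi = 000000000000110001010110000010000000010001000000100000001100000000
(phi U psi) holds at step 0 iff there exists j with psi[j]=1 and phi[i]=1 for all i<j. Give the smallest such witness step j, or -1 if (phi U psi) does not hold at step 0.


(phi U psi) at 0: need smallest j with psi[j]=1 and phi[i]=1 for all i in [0,j).
Scan from step 0:
  step 0: phi=1, psi=0 -> continue
  step 1: phi=1, psi=0 -> continue
  step 2: phi=1, psi=0 -> continue
  step 3: phi=1, psi=0 -> continue
  step 7: phi=0 -> phi-prefix broken from here
  step 12: psi=1 but phi already failed -> not a witness
  step 13: psi=1 but phi already failed -> not a witness
  step 17: psi=1 but phi already failed -> not a witness
  step 19: psi=1 but phi already failed -> not a witness
  step 21: psi=1 but phi already failed -> not a witness
  step 22: psi=1 but phi already failed -> not a witness
  step 28: psi=1 but phi already failed -> not a witness
  step 37: psi=1 but phi already failed -> not a witness
  step 41: psi=1 but phi already failed -> not a witness
  step 48: psi=1 but phi already failed -> not a witness
  step 56: psi=1 but phi already failed -> not a witness
  step 57: psi=1 but phi already failed -> not a witness
  end of trace: no witness -> -1
Witness step = -1

-1


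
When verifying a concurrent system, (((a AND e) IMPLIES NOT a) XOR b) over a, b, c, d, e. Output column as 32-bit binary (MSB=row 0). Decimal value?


Formula: (((a AND e) IMPLIES NOT a) XOR b) over a, b, c, d, e (32 rows)
Evaluate each row (bits = a,b,c,d,e, MSB first):
  row 0 [00000]: (((0 AND 0) IMPLIES NOT 0) XOR 0) -> 1
  row 1 [00001]: (((0 AND 1) IMPLIES NOT 0) XOR 0) -> 1
  row 2 [00010]: (((0 AND 0) IMPLIES NOT 0) XOR 0) -> 1
  row 3 [00011]: (((0 AND 1) IMPLIES NOT 0) XOR 0) -> 1
  row 4 [00100]: (((0 AND 0) IMPLIES NOT 0) XOR 0) -> 1
  row 5 [00101]: (((0 AND 1) IMPLIES NOT 0) XOR 0) -> 1
  row 6 [00110]: (((0 AND 0) IMPLIES NOT 0) XOR 0) -> 1
  row 7 [00111]: (((0 AND 1) IMPLIES NOT 0) XOR 0) -> 1
  row 8 [01000]: (((0 AND 0) IMPLIES NOT 0) XOR 1) -> 0
  row 9 [01001]: (((0 AND 1) IMPLIES NOT 0) XOR 1) -> 0
  row 10 [01010]: (((0 AND 0) IMPLIES NOT 0) XOR 1) -> 0
  row 11 [01011]: (((0 AND 1) IMPLIES NOT 0) XOR 1) -> 0
  row 12 [01100]: (((0 AND 0) IMPLIES NOT 0) XOR 1) -> 0
  row 13 [01101]: (((0 AND 1) IMPLIES NOT 0) XOR 1) -> 0
  row 14 [01110]: (((0 AND 0) IMPLIES NOT 0) XOR 1) -> 0
  row 15 [01111]: (((0 AND 1) IMPLIES NOT 0) XOR 1) -> 0
  row 16 [10000]: (((1 AND 0) IMPLIES NOT 1) XOR 0) -> 1
  row 17 [10001]: (((1 AND 1) IMPLIES NOT 1) XOR 0) -> 0
  row 18 [10010]: (((1 AND 0) IMPLIES NOT 1) XOR 0) -> 1
  row 19 [10011]: (((1 AND 1) IMPLIES NOT 1) XOR 0) -> 0
  row 20 [10100]: (((1 AND 0) IMPLIES NOT 1) XOR 0) -> 1
  row 21 [10101]: (((1 AND 1) IMPLIES NOT 1) XOR 0) -> 0
  row 22 [10110]: (((1 AND 0) IMPLIES NOT 1) XOR 0) -> 1
  row 23 [10111]: (((1 AND 1) IMPLIES NOT 1) XOR 0) -> 0
  row 24 [11000]: (((1 AND 0) IMPLIES NOT 1) XOR 1) -> 0
  row 25 [11001]: (((1 AND 1) IMPLIES NOT 1) XOR 1) -> 1
  row 26 [11010]: (((1 AND 0) IMPLIES NOT 1) XOR 1) -> 0
  row 27 [11011]: (((1 AND 1) IMPLIES NOT 1) XOR 1) -> 1
  row 28 [11100]: (((1 AND 0) IMPLIES NOT 1) XOR 1) -> 0
  row 29 [11101]: (((1 AND 1) IMPLIES NOT 1) XOR 1) -> 1
  row 30 [11110]: (((1 AND 0) IMPLIES NOT 1) XOR 1) -> 0
  row 31 [11111]: (((1 AND 1) IMPLIES NOT 1) XOR 1) -> 1
Full result column, 4 rows per line (a,b,c fixed per line; d,e runs 00..11 left to right):
  rows 0-3 [a,b,c=000]: 1111  = hex F
  rows 4-7 [a,b,c=001]: 1111  = hex F
  rows 8-11 [a,b,c=010]: 0000  = hex 0
  rows 12-15 [a,b,c=011]: 0000  = hex 0
  rows 16-19 [a,b,c=100]: 1010  = hex A
  rows 20-23 [a,b,c=101]: 1010  = hex A
  rows 24-27 [a,b,c=110]: 0101  = hex 5
  rows 28-31 [a,b,c=111]: 0101  = hex 5
Output column (row 0 .. row 31) = 11111111000000001010101001010101
Output column grouped in 4s = 1111 1111 0000 0000 1010 1010 0101 0101 = 0xFF00AA55
Convert to decimal digit by digit (value = value*16 + digit):
  F -> 15
  15*16 + 15 (F) = 255
  255*16 + 0 = 4080
  4080*16 + 0 = 65280
  65280*16 + 10 (A) = 1044490
  1044490*16 + 10 (A) = 16711850
  16711850*16 + 5 = 267389605
  267389605*16 + 5 = 4278233685
Decimal = 4278233685

4278233685


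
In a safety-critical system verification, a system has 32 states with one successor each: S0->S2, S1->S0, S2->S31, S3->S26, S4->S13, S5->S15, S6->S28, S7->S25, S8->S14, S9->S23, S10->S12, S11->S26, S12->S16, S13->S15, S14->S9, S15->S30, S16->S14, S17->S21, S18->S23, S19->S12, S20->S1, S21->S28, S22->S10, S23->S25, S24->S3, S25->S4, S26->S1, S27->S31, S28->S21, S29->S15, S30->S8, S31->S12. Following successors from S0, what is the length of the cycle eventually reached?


Trace from S0 until a state repeats:
  S0 -> S2 -> S31 -> S12 -> S16 -> S14 -> S9 -> S23 -> S25 -> S4 -> S13 -> S15 -> S30 -> S8 -> S14
S14 first seen at step 5, revisited at step 14.
Cycle length = 14 - 5 = 9

9


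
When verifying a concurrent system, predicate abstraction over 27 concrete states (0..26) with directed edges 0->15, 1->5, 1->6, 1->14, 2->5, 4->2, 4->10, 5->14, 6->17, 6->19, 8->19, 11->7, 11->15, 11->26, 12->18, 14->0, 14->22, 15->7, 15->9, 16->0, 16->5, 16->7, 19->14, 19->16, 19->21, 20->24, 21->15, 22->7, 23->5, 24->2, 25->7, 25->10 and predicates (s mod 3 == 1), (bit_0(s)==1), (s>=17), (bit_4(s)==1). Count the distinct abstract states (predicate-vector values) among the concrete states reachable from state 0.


BFS from 0:
Concrete reachable: {0, 7, 9, 15}
Abstract via predicates (s mod 3 == 1), (bit_0(s)==1), (s>=17), (bit_4(s)==1):
  (0,0,0,0) <- {0}
  (0,1,0,0) <- {9, 15}
  (1,1,0,0) <- {7}
Distinct abstract states = 3

3


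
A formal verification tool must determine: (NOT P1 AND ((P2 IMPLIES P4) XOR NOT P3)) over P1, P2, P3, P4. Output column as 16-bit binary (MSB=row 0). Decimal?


Formula: (NOT P1 AND ((P2 IMPLIES P4) XOR NOT P3)) over P1, P2, P3, P4 (16 rows)
Evaluate each row (bits = P1,P2,P3,P4, MSB first):
  row 0 [0000]: (NOT 0 AND ((0 IMPLIES 0) XOR NOT 0)) -> 0
  row 1 [0001]: (NOT 0 AND ((0 IMPLIES 1) XOR NOT 0)) -> 0
  row 2 [0010]: (NOT 0 AND ((0 IMPLIES 0) XOR NOT 1)) -> 1
  row 3 [0011]: (NOT 0 AND ((0 IMPLIES 1) XOR NOT 1)) -> 1
  row 4 [0100]: (NOT 0 AND ((1 IMPLIES 0) XOR NOT 0)) -> 1
  row 5 [0101]: (NOT 0 AND ((1 IMPLIES 1) XOR NOT 0)) -> 0
  row 6 [0110]: (NOT 0 AND ((1 IMPLIES 0) XOR NOT 1)) -> 0
  row 7 [0111]: (NOT 0 AND ((1 IMPLIES 1) XOR NOT 1)) -> 1
  row 8 [1000]: (NOT 1 AND ((0 IMPLIES 0) XOR NOT 0)) -> 0
  row 9 [1001]: (NOT 1 AND ((0 IMPLIES 1) XOR NOT 0)) -> 0
  row 10 [1010]: (NOT 1 AND ((0 IMPLIES 0) XOR NOT 1)) -> 0
  row 11 [1011]: (NOT 1 AND ((0 IMPLIES 1) XOR NOT 1)) -> 0
  row 12 [1100]: (NOT 1 AND ((1 IMPLIES 0) XOR NOT 0)) -> 0
  row 13 [1101]: (NOT 1 AND ((1 IMPLIES 1) XOR NOT 0)) -> 0
  row 14 [1110]: (NOT 1 AND ((1 IMPLIES 0) XOR NOT 1)) -> 0
  row 15 [1111]: (NOT 1 AND ((1 IMPLIES 1) XOR NOT 1)) -> 0
Full result column, 4 rows per line (P1,P2 fixed per line; P3,P4 runs 00..11 left to right):
  rows 0-3 [P1,P2=00]: 0011  = hex 3
  rows 4-7 [P1,P2=01]: 1001  = hex 9
  rows 8-11 [P1,P2=10]: 0000  = hex 0
  rows 12-15 [P1,P2=11]: 0000  = hex 0
Output column (row 0 .. row 15) = 0011100100000000
Output column grouped in 4s = 0011 1001 0000 0000 = 0x3900
Convert to decimal digit by digit (value = value*16 + digit):
  3 -> 3
  3*16 + 9 = 57
  57*16 + 0 = 912
  912*16 + 0 = 14592
Decimal = 14592

14592


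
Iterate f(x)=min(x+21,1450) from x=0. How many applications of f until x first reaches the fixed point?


Step 1: x=0, cap=1450, increment=21
Step 2: x grows by 21 each step until capped at 1450; fixed point is x=1450
Step 3: iterations = ceil(1450/21) = 70

70


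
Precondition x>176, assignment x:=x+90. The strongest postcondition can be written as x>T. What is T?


Formula: sp(P, x:=E) = exists old_x. (x = E[old_x/x]) AND P[old_x/x] (old_x is the value of x before the assignment; eliminate old_x by solving x = E[old_x/x] for old_x)
Step 1: Precondition P: x>176, i.e. old_x > 176
Step 2: Assignment gives x = old_x + 90, so old_x = x - 90
Step 3: Substitute into P: x - 90 > 176
Step 4: Simplify: x > 176+90 = 266

266


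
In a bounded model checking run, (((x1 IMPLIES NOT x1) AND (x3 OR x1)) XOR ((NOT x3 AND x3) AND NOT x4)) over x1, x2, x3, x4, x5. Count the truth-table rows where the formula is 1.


Formula: (((x1 IMPLIES NOT x1) AND (x3 OR x1)) XOR ((NOT x3 AND x3) AND NOT x4)) over 5 vars (32 rows)
Evaluate each row (x1, x2, x3, x4, x5 as bits, MSB first):
  row 0 [00000]: (((0 IMPLIES NOT 0) AND (0 OR 0)) XOR ((NOT 0 AND 0) AND NOT 0)) -> 0
  row 1 [00001]: (((0 IMPLIES NOT 0) AND (0 OR 0)) XOR ((NOT 0 AND 0) AND NOT 0)) -> 0
  row 2 [00010]: (((0 IMPLIES NOT 0) AND (0 OR 0)) XOR ((NOT 0 AND 0) AND NOT 1)) -> 0
  row 3 [00011]: (((0 IMPLIES NOT 0) AND (0 OR 0)) XOR ((NOT 0 AND 0) AND NOT 1)) -> 0
  row 4 [00100]: (((0 IMPLIES NOT 0) AND (1 OR 0)) XOR ((NOT 1 AND 1) AND NOT 0)) -> 1
  row 5 [00101]: (((0 IMPLIES NOT 0) AND (1 OR 0)) XOR ((NOT 1 AND 1) AND NOT 0)) -> 1
  row 6 [00110]: (((0 IMPLIES NOT 0) AND (1 OR 0)) XOR ((NOT 1 AND 1) AND NOT 1)) -> 1
  row 7 [00111]: (((0 IMPLIES NOT 0) AND (1 OR 0)) XOR ((NOT 1 AND 1) AND NOT 1)) -> 1
  row 8 [01000]: (((0 IMPLIES NOT 0) AND (0 OR 0)) XOR ((NOT 0 AND 0) AND NOT 0)) -> 0
  row 9 [01001]: (((0 IMPLIES NOT 0) AND (0 OR 0)) XOR ((NOT 0 AND 0) AND NOT 0)) -> 0
  row 10 [01010]: (((0 IMPLIES NOT 0) AND (0 OR 0)) XOR ((NOT 0 AND 0) AND NOT 1)) -> 0
  row 11 [01011]: (((0 IMPLIES NOT 0) AND (0 OR 0)) XOR ((NOT 0 AND 0) AND NOT 1)) -> 0
  row 12 [01100]: (((0 IMPLIES NOT 0) AND (1 OR 0)) XOR ((NOT 1 AND 1) AND NOT 0)) -> 1
  row 13 [01101]: (((0 IMPLIES NOT 0) AND (1 OR 0)) XOR ((NOT 1 AND 1) AND NOT 0)) -> 1
  row 14 [01110]: (((0 IMPLIES NOT 0) AND (1 OR 0)) XOR ((NOT 1 AND 1) AND NOT 1)) -> 1
  row 15 [01111]: (((0 IMPLIES NOT 0) AND (1 OR 0)) XOR ((NOT 1 AND 1) AND NOT 1)) -> 1
  row 16 [10000]: (((1 IMPLIES NOT 1) AND (0 OR 1)) XOR ((NOT 0 AND 0) AND NOT 0)) -> 0
  row 17 [10001]: (((1 IMPLIES NOT 1) AND (0 OR 1)) XOR ((NOT 0 AND 0) AND NOT 0)) -> 0
  row 18 [10010]: (((1 IMPLIES NOT 1) AND (0 OR 1)) XOR ((NOT 0 AND 0) AND NOT 1)) -> 0
  row 19 [10011]: (((1 IMPLIES NOT 1) AND (0 OR 1)) XOR ((NOT 0 AND 0) AND NOT 1)) -> 0
  row 20 [10100]: (((1 IMPLIES NOT 1) AND (1 OR 1)) XOR ((NOT 1 AND 1) AND NOT 0)) -> 0
  row 21 [10101]: (((1 IMPLIES NOT 1) AND (1 OR 1)) XOR ((NOT 1 AND 1) AND NOT 0)) -> 0
  row 22 [10110]: (((1 IMPLIES NOT 1) AND (1 OR 1)) XOR ((NOT 1 AND 1) AND NOT 1)) -> 0
  row 23 [10111]: (((1 IMPLIES NOT 1) AND (1 OR 1)) XOR ((NOT 1 AND 1) AND NOT 1)) -> 0
  row 24 [11000]: (((1 IMPLIES NOT 1) AND (0 OR 1)) XOR ((NOT 0 AND 0) AND NOT 0)) -> 0
  row 25 [11001]: (((1 IMPLIES NOT 1) AND (0 OR 1)) XOR ((NOT 0 AND 0) AND NOT 0)) -> 0
  row 26 [11010]: (((1 IMPLIES NOT 1) AND (0 OR 1)) XOR ((NOT 0 AND 0) AND NOT 1)) -> 0
  row 27 [11011]: (((1 IMPLIES NOT 1) AND (0 OR 1)) XOR ((NOT 0 AND 0) AND NOT 1)) -> 0
  row 28 [11100]: (((1 IMPLIES NOT 1) AND (1 OR 1)) XOR ((NOT 1 AND 1) AND NOT 0)) -> 0
  row 29 [11101]: (((1 IMPLIES NOT 1) AND (1 OR 1)) XOR ((NOT 1 AND 1) AND NOT 0)) -> 0
  row 30 [11110]: (((1 IMPLIES NOT 1) AND (1 OR 1)) XOR ((NOT 1 AND 1) AND NOT 1)) -> 0
  row 31 [11111]: (((1 IMPLIES NOT 1) AND (1 OR 1)) XOR ((NOT 1 AND 1) AND NOT 1)) -> 0
Full result column, 8 rows per line (x1,x2 fixed per line; x3,x4,x5 runs 000..111 left to right):
  rows 0-7 [x1,x2=00]: 00001111  (ones: 4)
  rows 8-15 [x1,x2=01]: 00001111  (ones: 4)
  rows 16-23 [x1,x2=10]: 00000000  (ones: 0)
  rows 24-31 [x1,x2=11]: 00000000  (ones: 0)
Count of 1-rows = 4+4+0+0 = 8

8


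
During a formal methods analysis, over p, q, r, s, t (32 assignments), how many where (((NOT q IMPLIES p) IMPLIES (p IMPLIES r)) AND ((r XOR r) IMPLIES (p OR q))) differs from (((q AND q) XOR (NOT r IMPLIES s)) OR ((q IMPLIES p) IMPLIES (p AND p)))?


F1 = (((NOT q IMPLIES p) IMPLIES (p IMPLIES r)) AND ((r XOR r) IMPLIES (p OR q)))
F2 = (((q AND q) XOR (NOT r IMPLIES s)) OR ((q IMPLIES p) IMPLIES (p AND p)))
Evaluate both on each of 32 rows (bits = p,q,r,s,t):
  row 0 [00000]: F1=1 F2=0 (differ) -> 1
  row 1 [00001]: F1=1 F2=0 (differ) -> 1
  row 2 [00010]: F1=1 F2=1 -> 0
  row 3 [00011]: F1=1 F2=1 -> 0
  row 4 [00100]: F1=1 F2=1 -> 0
  row 5 [00101]: F1=1 F2=1 -> 0
  row 6 [00110]: F1=1 F2=1 -> 0
  row 7 [00111]: F1=1 F2=1 -> 0
  row 8 [01000]: F1=1 F2=1 -> 0
  row 9 [01001]: F1=1 F2=1 -> 0
  row 10 [01010]: F1=1 F2=1 -> 0
  row 11 [01011]: F1=1 F2=1 -> 0
  row 12 [01100]: F1=1 F2=1 -> 0
  row 13 [01101]: F1=1 F2=1 -> 0
  row 14 [01110]: F1=1 F2=1 -> 0
  row 15 [01111]: F1=1 F2=1 -> 0
  row 16 [10000]: F1=0 F2=1 (differ) -> 1
  row 17 [10001]: F1=0 F2=1 (differ) -> 1
  row 18 [10010]: F1=0 F2=1 (differ) -> 1
  row 19 [10011]: F1=0 F2=1 (differ) -> 1
  row 20 [10100]: F1=1 F2=1 -> 0
  row 21 [10101]: F1=1 F2=1 -> 0
  row 22 [10110]: F1=1 F2=1 -> 0
  row 23 [10111]: F1=1 F2=1 -> 0
  row 24 [11000]: F1=0 F2=1 (differ) -> 1
  row 25 [11001]: F1=0 F2=1 (differ) -> 1
  row 26 [11010]: F1=0 F2=1 (differ) -> 1
  row 27 [11011]: F1=0 F2=1 (differ) -> 1
  row 28 [11100]: F1=1 F2=1 -> 0
  row 29 [11101]: F1=1 F2=1 -> 0
  row 30 [11110]: F1=1 F2=1 -> 0
  row 31 [11111]: F1=1 F2=1 -> 0
Full result column, 8 rows per line (p,q fixed per line; r,s,t runs 000..111 left to right):
  rows 0-7 [p,q=00]: 11000000  (ones: 2)
  rows 8-15 [p,q=01]: 00000000  (ones: 0)
  rows 16-23 [p,q=10]: 11110000  (ones: 4)
  rows 24-31 [p,q=11]: 11110000  (ones: 4)
Disagreements = 2+0+4+4 = 10

10


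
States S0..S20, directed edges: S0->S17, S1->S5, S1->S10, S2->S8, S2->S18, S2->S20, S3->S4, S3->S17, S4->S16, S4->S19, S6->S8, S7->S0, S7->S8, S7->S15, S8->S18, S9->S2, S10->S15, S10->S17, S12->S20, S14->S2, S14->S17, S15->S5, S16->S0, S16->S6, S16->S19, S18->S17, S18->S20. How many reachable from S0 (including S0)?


BFS from S0:
  layer 0: {S0}
  layer 1: {S17}
Reachable set: {S0, S17}
Count = 2

2


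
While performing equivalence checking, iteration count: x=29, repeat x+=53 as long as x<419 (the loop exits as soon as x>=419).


Step 1: x goes from 29 toward 419 by 53; the body runs while x<419, so iterations = ceil((bound-start)/step)
Step 2: Distance=390
Step 3: ceil(390/53)=8

8


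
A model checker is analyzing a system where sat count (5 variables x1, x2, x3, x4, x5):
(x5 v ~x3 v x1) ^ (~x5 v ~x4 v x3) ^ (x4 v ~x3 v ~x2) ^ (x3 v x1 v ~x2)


CNF with 4 clauses over 5 vars (32 assignments).
An assignment satisfies CNF iff every clause has >=1 true literal.
Check each row (bits = x1,x2,x3,x4,x5; clause T/F shown):
  row 0 [00000]: clauses=TTTT -> 1
  row 1 [00001]: clauses=TTTT -> 1
  row 2 [00010]: clauses=TTTT -> 1
  row 3 [00011]: clauses=TFTT -> 0
  row 4 [00100]: clauses=FTTT -> 0
  row 5 [00101]: clauses=TTTT -> 1
  row 6 [00110]: clauses=FTTT -> 0
  row 7 [00111]: clauses=TTTT -> 1
  row 8 [01000]: clauses=TTTF -> 0
  row 9 [01001]: clauses=TTTF -> 0
  row 10 [01010]: clauses=TTTF -> 0
  row 11 [01011]: clauses=TFTF -> 0
  row 12 [01100]: clauses=FTFT -> 0
  row 13 [01101]: clauses=TTFT -> 0
  row 14 [01110]: clauses=FTTT -> 0
  row 15 [01111]: clauses=TTTT -> 1
  row 16 [10000]: clauses=TTTT -> 1
  row 17 [10001]: clauses=TTTT -> 1
  row 18 [10010]: clauses=TTTT -> 1
  row 19 [10011]: clauses=TFTT -> 0
  row 20 [10100]: clauses=TTTT -> 1
  row 21 [10101]: clauses=TTTT -> 1
  row 22 [10110]: clauses=TTTT -> 1
  row 23 [10111]: clauses=TTTT -> 1
  row 24 [11000]: clauses=TTTT -> 1
  row 25 [11001]: clauses=TTTT -> 1
  row 26 [11010]: clauses=TTTT -> 1
  row 27 [11011]: clauses=TFTT -> 0
  row 28 [11100]: clauses=TTFT -> 0
  row 29 [11101]: clauses=TTFT -> 0
  row 30 [11110]: clauses=TTTT -> 1
  row 31 [11111]: clauses=TTTT -> 1
Full result column, 8 rows per line (x1,x2 fixed per line; x3,x4,x5 runs 000..111 left to right):
  rows 0-7 [x1,x2=00]: 11100101  (ones: 5)
  rows 8-15 [x1,x2=01]: 00000001  (ones: 1)
  rows 16-23 [x1,x2=10]: 11101111  (ones: 7)
  rows 24-31 [x1,x2=11]: 11100011  (ones: 5)
Satisfying assignments = 5+1+7+5 = 18

18


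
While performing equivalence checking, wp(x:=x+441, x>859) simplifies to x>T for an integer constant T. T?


Formula: wp(x:=E, P) = P[E/x] (substitute E for x in postcondition)
Step 1: Postcondition: x>859
Step 2: Substitute x+441 for x: x+441>859
Step 3: Solve for x: x > 859-441 = 418

418


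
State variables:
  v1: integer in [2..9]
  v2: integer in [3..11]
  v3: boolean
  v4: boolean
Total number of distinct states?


State space = product of domain sizes of all variables.
Domain sizes:
  v1 (integer in [2..9]): 8
  v2 (integer in [3..11]): 9
  v3 (boolean): 2
  v4 (boolean): 2
Product = 8 * 9 * 2 * 2 = 288

288


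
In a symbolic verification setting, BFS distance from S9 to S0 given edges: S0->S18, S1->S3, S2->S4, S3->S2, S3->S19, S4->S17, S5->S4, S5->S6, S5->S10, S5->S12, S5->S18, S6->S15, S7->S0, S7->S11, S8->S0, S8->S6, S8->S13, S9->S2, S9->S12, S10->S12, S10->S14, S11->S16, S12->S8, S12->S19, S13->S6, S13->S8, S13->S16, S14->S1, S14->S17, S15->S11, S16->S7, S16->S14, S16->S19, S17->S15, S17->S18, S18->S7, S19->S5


BFS layer-by-layer from S9:
  dist 0: {S9}
  dist 1: {S2, S12}
  dist 2: {S4, S8, S19}
  dist 3: {S0, S5, S6, S13, S17}
  -> S0 reached at distance 3
Shortest path length = 3

3


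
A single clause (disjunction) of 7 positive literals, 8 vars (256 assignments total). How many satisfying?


Step 1: Total=2^8=256
Step 2: Unsat when all 7 false: 2^1=2
Step 3: Sat=256-2=254

254


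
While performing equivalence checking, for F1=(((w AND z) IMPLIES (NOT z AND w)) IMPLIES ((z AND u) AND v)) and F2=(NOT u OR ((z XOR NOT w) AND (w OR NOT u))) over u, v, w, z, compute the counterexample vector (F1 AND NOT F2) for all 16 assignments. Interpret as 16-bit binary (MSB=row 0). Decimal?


F1 = (((w AND z) IMPLIES (NOT z AND w)) IMPLIES ((z AND u) AND v))
F2 = (NOT u OR ((z XOR NOT w) AND (w OR NOT u)))
Counterexample to F1=>F2 is where F1=1 and F2=0.
Evaluate each row (bits = u,v,w,z, MSB first):
  row 0 [0000]: F1=0 F2=1 -> F1&~F2 -> 0
  row 1 [0001]: F1=0 F2=1 -> F1&~F2 -> 0
  row 2 [0010]: F1=0 F2=1 -> F1&~F2 -> 0
  row 3 [0011]: F1=1 F2=1 -> F1&~F2 -> 0
  row 4 [0100]: F1=0 F2=1 -> F1&~F2 -> 0
  row 5 [0101]: F1=0 F2=1 -> F1&~F2 -> 0
  row 6 [0110]: F1=0 F2=1 -> F1&~F2 -> 0
  row 7 [0111]: F1=1 F2=1 -> F1&~F2 -> 0
  row 8 [1000]: F1=0 F2=0 -> F1&~F2 -> 0
  row 9 [1001]: F1=0 F2=0 -> F1&~F2 -> 0
  row 10 [1010]: F1=0 F2=0 -> F1&~F2 -> 0
  row 11 [1011]: F1=1 F2=1 -> F1&~F2 -> 0
  row 12 [1100]: F1=0 F2=0 -> F1&~F2 -> 0
  row 13 [1101]: F1=1 F2=0 -> F1&~F2 -> 1
  row 14 [1110]: F1=0 F2=0 -> F1&~F2 -> 0
  row 15 [1111]: F1=1 F2=1 -> F1&~F2 -> 0
Full result column, 4 rows per line (u,v fixed per line; w,z runs 00..11 left to right):
  rows 0-3 [u,v=00]: 0000  = hex 0
  rows 4-7 [u,v=01]: 0000  = hex 0
  rows 8-11 [u,v=10]: 0000  = hex 0
  rows 12-15 [u,v=11]: 0100  = hex 4
Counterexample vector (row 0 .. row 15) = 0000000000000100
Output column grouped in 4s = 0000 0000 0000 0100 = 0x0004
Convert to decimal digit by digit (value = value*16 + digit):
  0 -> 0
  0*16 + 0 = 0
  0*16 + 0 = 0
  0*16 + 4 = 4
Decimal = 4

4


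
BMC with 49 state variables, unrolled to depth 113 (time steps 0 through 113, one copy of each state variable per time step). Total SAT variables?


BMC unrolls to depth k, creating one copy of each state var for steps 0..k.
Step count = 113 + 1 = 114 (steps 0 through 113)
Vars per step = 49
Total = 49 * 114 = 5586

5586


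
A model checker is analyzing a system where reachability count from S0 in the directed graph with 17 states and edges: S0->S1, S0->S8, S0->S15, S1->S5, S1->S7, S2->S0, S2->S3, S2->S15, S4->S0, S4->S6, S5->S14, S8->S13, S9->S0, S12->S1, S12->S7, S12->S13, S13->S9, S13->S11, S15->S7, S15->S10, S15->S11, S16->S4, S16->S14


BFS from S0:
  layer 0: {S0}
  layer 1: {S1, S8, S15}
  layer 2: {S5, S7, S10, S11, S13}
  layer 3: {S9, S14}
Reachable set: {S0, S1, S5, S7, S8, S9, S10, S11, S13, S14, S15}
Count = 11

11


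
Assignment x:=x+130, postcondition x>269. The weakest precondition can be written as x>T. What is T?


Formula: wp(x:=E, P) = P[E/x] (substitute E for x in postcondition)
Step 1: Postcondition: x>269
Step 2: Substitute x+130 for x: x+130>269
Step 3: Solve for x: x > 269-130 = 139

139


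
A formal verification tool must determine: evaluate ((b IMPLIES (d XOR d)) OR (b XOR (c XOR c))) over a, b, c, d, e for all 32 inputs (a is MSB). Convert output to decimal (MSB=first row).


Formula: ((b IMPLIES (d XOR d)) OR (b XOR (c XOR c))) over a, b, c, d, e (32 rows)
Evaluate each row (bits = a,b,c,d,e, MSB first):
  row 0 [00000]: ((0 IMPLIES (0 XOR 0)) OR (0 XOR (0 XOR 0))) -> 1
  row 1 [00001]: ((0 IMPLIES (0 XOR 0)) OR (0 XOR (0 XOR 0))) -> 1
  row 2 [00010]: ((0 IMPLIES (1 XOR 1)) OR (0 XOR (0 XOR 0))) -> 1
  row 3 [00011]: ((0 IMPLIES (1 XOR 1)) OR (0 XOR (0 XOR 0))) -> 1
  row 4 [00100]: ((0 IMPLIES (0 XOR 0)) OR (0 XOR (1 XOR 1))) -> 1
  row 5 [00101]: ((0 IMPLIES (0 XOR 0)) OR (0 XOR (1 XOR 1))) -> 1
  row 6 [00110]: ((0 IMPLIES (1 XOR 1)) OR (0 XOR (1 XOR 1))) -> 1
  row 7 [00111]: ((0 IMPLIES (1 XOR 1)) OR (0 XOR (1 XOR 1))) -> 1
  row 8 [01000]: ((1 IMPLIES (0 XOR 0)) OR (1 XOR (0 XOR 0))) -> 1
  row 9 [01001]: ((1 IMPLIES (0 XOR 0)) OR (1 XOR (0 XOR 0))) -> 1
  row 10 [01010]: ((1 IMPLIES (1 XOR 1)) OR (1 XOR (0 XOR 0))) -> 1
  row 11 [01011]: ((1 IMPLIES (1 XOR 1)) OR (1 XOR (0 XOR 0))) -> 1
  row 12 [01100]: ((1 IMPLIES (0 XOR 0)) OR (1 XOR (1 XOR 1))) -> 1
  row 13 [01101]: ((1 IMPLIES (0 XOR 0)) OR (1 XOR (1 XOR 1))) -> 1
  row 14 [01110]: ((1 IMPLIES (1 XOR 1)) OR (1 XOR (1 XOR 1))) -> 1
  row 15 [01111]: ((1 IMPLIES (1 XOR 1)) OR (1 XOR (1 XOR 1))) -> 1
  row 16 [10000]: ((0 IMPLIES (0 XOR 0)) OR (0 XOR (0 XOR 0))) -> 1
  row 17 [10001]: ((0 IMPLIES (0 XOR 0)) OR (0 XOR (0 XOR 0))) -> 1
  row 18 [10010]: ((0 IMPLIES (1 XOR 1)) OR (0 XOR (0 XOR 0))) -> 1
  row 19 [10011]: ((0 IMPLIES (1 XOR 1)) OR (0 XOR (0 XOR 0))) -> 1
  row 20 [10100]: ((0 IMPLIES (0 XOR 0)) OR (0 XOR (1 XOR 1))) -> 1
  row 21 [10101]: ((0 IMPLIES (0 XOR 0)) OR (0 XOR (1 XOR 1))) -> 1
  row 22 [10110]: ((0 IMPLIES (1 XOR 1)) OR (0 XOR (1 XOR 1))) -> 1
  row 23 [10111]: ((0 IMPLIES (1 XOR 1)) OR (0 XOR (1 XOR 1))) -> 1
  row 24 [11000]: ((1 IMPLIES (0 XOR 0)) OR (1 XOR (0 XOR 0))) -> 1
  row 25 [11001]: ((1 IMPLIES (0 XOR 0)) OR (1 XOR (0 XOR 0))) -> 1
  row 26 [11010]: ((1 IMPLIES (1 XOR 1)) OR (1 XOR (0 XOR 0))) -> 1
  row 27 [11011]: ((1 IMPLIES (1 XOR 1)) OR (1 XOR (0 XOR 0))) -> 1
  row 28 [11100]: ((1 IMPLIES (0 XOR 0)) OR (1 XOR (1 XOR 1))) -> 1
  row 29 [11101]: ((1 IMPLIES (0 XOR 0)) OR (1 XOR (1 XOR 1))) -> 1
  row 30 [11110]: ((1 IMPLIES (1 XOR 1)) OR (1 XOR (1 XOR 1))) -> 1
  row 31 [11111]: ((1 IMPLIES (1 XOR 1)) OR (1 XOR (1 XOR 1))) -> 1
Full result column, 4 rows per line (a,b,c fixed per line; d,e runs 00..11 left to right):
  rows 0-3 [a,b,c=000]: 1111  = hex F
  rows 4-7 [a,b,c=001]: 1111  = hex F
  rows 8-11 [a,b,c=010]: 1111  = hex F
  rows 12-15 [a,b,c=011]: 1111  = hex F
  rows 16-19 [a,b,c=100]: 1111  = hex F
  rows 20-23 [a,b,c=101]: 1111  = hex F
  rows 24-27 [a,b,c=110]: 1111  = hex F
  rows 28-31 [a,b,c=111]: 1111  = hex F
Output column (row 0 .. row 31) = 11111111111111111111111111111111
Output column grouped in 4s = 1111 1111 1111 1111 1111 1111 1111 1111 = 0xFFFFFFFF
Convert to decimal digit by digit (value = value*16 + digit):
  F -> 15
  15*16 + 15 (F) = 255
  255*16 + 15 (F) = 4095
  4095*16 + 15 (F) = 65535
  65535*16 + 15 (F) = 1048575
  1048575*16 + 15 (F) = 16777215
  16777215*16 + 15 (F) = 268435455
  268435455*16 + 15 (F) = 4294967295
Decimal = 4294967295

4294967295


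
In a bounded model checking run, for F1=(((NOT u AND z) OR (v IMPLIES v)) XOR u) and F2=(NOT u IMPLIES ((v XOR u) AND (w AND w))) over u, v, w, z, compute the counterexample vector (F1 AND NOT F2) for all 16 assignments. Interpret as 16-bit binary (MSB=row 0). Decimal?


F1 = (((NOT u AND z) OR (v IMPLIES v)) XOR u)
F2 = (NOT u IMPLIES ((v XOR u) AND (w AND w)))
Counterexample to F1=>F2 is where F1=1 and F2=0.
Evaluate each row (bits = u,v,w,z, MSB first):
  row 0 [0000]: F1=1 F2=0 -> F1&~F2 -> 1
  row 1 [0001]: F1=1 F2=0 -> F1&~F2 -> 1
  row 2 [0010]: F1=1 F2=0 -> F1&~F2 -> 1
  row 3 [0011]: F1=1 F2=0 -> F1&~F2 -> 1
  row 4 [0100]: F1=1 F2=0 -> F1&~F2 -> 1
  row 5 [0101]: F1=1 F2=0 -> F1&~F2 -> 1
  row 6 [0110]: F1=1 F2=1 -> F1&~F2 -> 0
  row 7 [0111]: F1=1 F2=1 -> F1&~F2 -> 0
  row 8 [1000]: F1=0 F2=1 -> F1&~F2 -> 0
  row 9 [1001]: F1=0 F2=1 -> F1&~F2 -> 0
  row 10 [1010]: F1=0 F2=1 -> F1&~F2 -> 0
  row 11 [1011]: F1=0 F2=1 -> F1&~F2 -> 0
  row 12 [1100]: F1=0 F2=1 -> F1&~F2 -> 0
  row 13 [1101]: F1=0 F2=1 -> F1&~F2 -> 0
  row 14 [1110]: F1=0 F2=1 -> F1&~F2 -> 0
  row 15 [1111]: F1=0 F2=1 -> F1&~F2 -> 0
Full result column, 4 rows per line (u,v fixed per line; w,z runs 00..11 left to right):
  rows 0-3 [u,v=00]: 1111  = hex F
  rows 4-7 [u,v=01]: 1100  = hex C
  rows 8-11 [u,v=10]: 0000  = hex 0
  rows 12-15 [u,v=11]: 0000  = hex 0
Counterexample vector (row 0 .. row 15) = 1111110000000000
Output column grouped in 4s = 1111 1100 0000 0000 = 0xFC00
Convert to decimal digit by digit (value = value*16 + digit):
  F -> 15
  15*16 + 12 (C) = 252
  252*16 + 0 = 4032
  4032*16 + 0 = 64512
Decimal = 64512

64512


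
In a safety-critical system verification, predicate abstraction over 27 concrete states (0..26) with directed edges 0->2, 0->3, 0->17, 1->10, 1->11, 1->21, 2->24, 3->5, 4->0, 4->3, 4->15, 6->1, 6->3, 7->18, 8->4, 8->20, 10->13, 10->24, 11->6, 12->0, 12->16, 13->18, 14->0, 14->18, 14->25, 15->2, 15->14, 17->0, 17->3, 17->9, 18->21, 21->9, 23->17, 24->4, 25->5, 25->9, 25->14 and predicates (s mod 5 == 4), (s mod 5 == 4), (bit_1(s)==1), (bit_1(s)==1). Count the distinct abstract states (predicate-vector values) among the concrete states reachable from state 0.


BFS from 0:
Concrete reachable: {0, 2, 3, 4, 5, 9, 14, 15, 17, 18, 21, 24, 25}
Abstract via predicates (s mod 5 == 4), (s mod 5 == 4), (bit_1(s)==1), (bit_1(s)==1):
  (0,0,0,0) <- {0, 5, 17, 21, 25}
  (0,0,1,1) <- {2, 3, 15, 18}
  (1,1,0,0) <- {4, 9, 24}
  (1,1,1,1) <- {14}
Distinct abstract states = 4

4


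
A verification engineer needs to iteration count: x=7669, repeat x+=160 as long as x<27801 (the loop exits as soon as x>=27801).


Step 1: x goes from 7669 toward 27801 by 160; the body runs while x<27801, so iterations = ceil((bound-start)/step)
Step 2: Distance=20132
Step 3: ceil(20132/160)=126

126


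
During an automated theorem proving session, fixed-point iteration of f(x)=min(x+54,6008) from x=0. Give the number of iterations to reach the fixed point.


Step 1: x=0, cap=6008, increment=54
Step 2: x grows by 54 each step until capped at 6008; fixed point is x=6008
Step 3: iterations = ceil(6008/54) = 112

112


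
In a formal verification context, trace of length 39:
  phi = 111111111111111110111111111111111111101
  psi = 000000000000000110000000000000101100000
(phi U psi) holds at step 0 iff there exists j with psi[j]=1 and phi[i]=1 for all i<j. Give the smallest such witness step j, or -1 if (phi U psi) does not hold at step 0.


(phi U psi) at 0: need smallest j with psi[j]=1 and phi[i]=1 for all i in [0,j).
Scan from step 0:
  step 0: phi=1, psi=0 -> continue
  step 1: phi=1, psi=0 -> continue
  step 2: phi=1, psi=0 -> continue
  step 3: phi=1, psi=0 -> continue
  step 15: psi=1 and phi held for [0,15) -> witness found
Witness step = 15

15
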